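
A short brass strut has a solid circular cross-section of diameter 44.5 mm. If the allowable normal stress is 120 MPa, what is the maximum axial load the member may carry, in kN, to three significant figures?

A = 1555 mm².
P_max = σ_allow · A = 120 · 1555 = 186600 N = 186.6 kN.

187 kN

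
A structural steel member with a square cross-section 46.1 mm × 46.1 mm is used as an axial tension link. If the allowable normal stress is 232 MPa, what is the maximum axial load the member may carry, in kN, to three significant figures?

A = 2125 mm².
P_max = σ_allow · A = 232 · 2125 = 493000 N = 493 kN.

493 kN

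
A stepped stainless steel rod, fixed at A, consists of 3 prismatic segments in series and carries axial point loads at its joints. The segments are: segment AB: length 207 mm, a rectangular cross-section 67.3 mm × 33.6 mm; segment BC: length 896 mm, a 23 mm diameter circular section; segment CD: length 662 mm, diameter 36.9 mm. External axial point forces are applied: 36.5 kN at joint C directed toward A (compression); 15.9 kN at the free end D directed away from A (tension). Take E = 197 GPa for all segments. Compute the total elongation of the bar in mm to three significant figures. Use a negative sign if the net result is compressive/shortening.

-0.185 mm

Internal axial forces (sectioning from the free end, tension +): N_CD = 15.9 kN, N_BC = -20.6 kN, N_AB = -20.6 kN.
A_AB = 2261 mm².
A_BC = 415.5 mm².
A_CD = 1069 mm².
δ_AB = -20600·207/(2261·197000) = -0.009572 mm
δ_BC = -20600·896/(415.5·197000) = -0.2255 mm
δ_CD = 15900·662/(1069·197000) = 0.04996 mm
δ = Σδ_i = -0.1851 mm.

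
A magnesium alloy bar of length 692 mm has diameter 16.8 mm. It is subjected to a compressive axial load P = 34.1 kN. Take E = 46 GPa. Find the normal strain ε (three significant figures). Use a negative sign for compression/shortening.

-0.00334

A = 221.7 mm².
σ = N/A = -153.8 MPa; ε = σ/E = -153.8/46000 = -3.344e-03.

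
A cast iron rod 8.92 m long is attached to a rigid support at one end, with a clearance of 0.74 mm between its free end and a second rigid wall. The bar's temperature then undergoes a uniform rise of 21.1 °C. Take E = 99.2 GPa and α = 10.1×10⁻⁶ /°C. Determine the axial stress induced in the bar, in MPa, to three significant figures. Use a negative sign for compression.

-12.9 MPa

Free thermal expansion αLΔT = 10.1e-6 · 8920 · 21.1 = 1.901 mm.
The walls engage after the gap closes; constrained expansion = 1.901 − 0.74 = 1.161 mm.
The walls impose strain ε = −(1.161)/8920 = -1.3015e-04; σ = Eε = 99200 · -1.3015e-04 = -12.91 MPa.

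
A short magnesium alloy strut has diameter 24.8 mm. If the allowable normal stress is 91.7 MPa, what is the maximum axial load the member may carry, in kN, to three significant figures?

44.3 kN

A = 483.1 mm².
P_max = σ_allow · A = 91.7 · 483.1 = 44300 N = 44.3 kN.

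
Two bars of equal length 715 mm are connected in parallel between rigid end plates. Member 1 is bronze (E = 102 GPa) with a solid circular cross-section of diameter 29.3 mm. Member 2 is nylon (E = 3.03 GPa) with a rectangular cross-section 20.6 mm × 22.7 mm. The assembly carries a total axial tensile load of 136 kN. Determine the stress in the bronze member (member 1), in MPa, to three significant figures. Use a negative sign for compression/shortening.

198 MPa

A_1 = 674.3 mm².
A_2 = 467.6 mm².
Equal strain + equilibrium ⇒ each member carries load in proportion to AE: A₁E₁ = 68770000 N, A₂E₂ = 1417000 N, ΣAE = 70190000 N.
σ₁ = P·E₁/ΣAE = 136000·102000/70190000 = 197.6 MPa.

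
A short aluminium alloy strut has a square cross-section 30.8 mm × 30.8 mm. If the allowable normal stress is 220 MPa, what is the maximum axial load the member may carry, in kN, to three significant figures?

A = 948.6 mm².
P_max = σ_allow · A = 220 · 948.6 = 208700 N = 208.7 kN.

209 kN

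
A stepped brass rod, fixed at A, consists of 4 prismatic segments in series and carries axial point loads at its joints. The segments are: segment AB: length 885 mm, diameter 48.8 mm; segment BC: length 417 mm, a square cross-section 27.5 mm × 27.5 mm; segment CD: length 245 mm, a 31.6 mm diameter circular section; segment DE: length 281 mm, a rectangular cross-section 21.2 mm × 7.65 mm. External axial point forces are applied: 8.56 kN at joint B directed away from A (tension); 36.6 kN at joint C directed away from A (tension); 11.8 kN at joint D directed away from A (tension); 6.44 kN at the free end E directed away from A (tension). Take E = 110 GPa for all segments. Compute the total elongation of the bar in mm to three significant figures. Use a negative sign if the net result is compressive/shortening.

Internal axial forces (sectioning from the free end, tension +): N_DE = 6.44 kN, N_CD = 18.24 kN, N_BC = 54.84 kN, N_AB = 63.4 kN.
A_AB = 1870 mm².
A_BC = 756.2 mm².
A_CD = 784.3 mm².
A_DE = 162.2 mm².
δ_AB = 63400·885/(1870·110000) = 0.2727 mm
δ_BC = 54840·417/(756.2·110000) = 0.2749 mm
δ_CD = 18240·245/(784.3·110000) = 0.0518 mm
δ_DE = 6440·281/(162.2·110000) = 0.1014 mm
δ = Σδ_i = 0.7009 mm.

0.701 mm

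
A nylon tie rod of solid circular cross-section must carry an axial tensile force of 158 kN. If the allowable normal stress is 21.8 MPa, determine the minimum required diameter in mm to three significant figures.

96.1 mm

Required area A ≥ P/σ_allow = 158000/21.8 = 7248 mm².
For a solid circular section, d ≥ √(4A/π) = 96.06 mm.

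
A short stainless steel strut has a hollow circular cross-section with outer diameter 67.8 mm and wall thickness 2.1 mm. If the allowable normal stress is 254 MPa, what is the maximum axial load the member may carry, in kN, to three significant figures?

110 kN

A = 433.4 mm².
P_max = σ_allow · A = 254 · 433.4 = 110100 N = 110.1 kN.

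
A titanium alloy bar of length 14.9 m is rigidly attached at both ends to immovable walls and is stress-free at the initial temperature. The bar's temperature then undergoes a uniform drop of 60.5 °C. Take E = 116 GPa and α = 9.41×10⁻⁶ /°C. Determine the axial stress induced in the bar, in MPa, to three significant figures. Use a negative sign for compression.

Free thermal expansion αLΔT = 9.41e-6 · 14900 · -60.5 = -8.483 mm.
The walls impose strain ε = −(-8.483)/14900 = 5.6930e-04; σ = Eε = 116000 · 5.6930e-04 = 66.04 MPa.

66.0 MPa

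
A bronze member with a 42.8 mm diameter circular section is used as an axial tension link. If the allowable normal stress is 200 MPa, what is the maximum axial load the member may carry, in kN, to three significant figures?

288 kN

A = 1439 mm².
P_max = σ_allow · A = 200 · 1439 = 287700 N = 287.7 kN.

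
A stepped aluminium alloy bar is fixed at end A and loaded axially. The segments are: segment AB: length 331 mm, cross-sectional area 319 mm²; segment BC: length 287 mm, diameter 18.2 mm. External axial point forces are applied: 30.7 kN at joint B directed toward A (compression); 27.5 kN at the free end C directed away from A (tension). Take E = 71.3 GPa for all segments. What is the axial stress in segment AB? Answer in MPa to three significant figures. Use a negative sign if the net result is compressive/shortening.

-10.0 MPa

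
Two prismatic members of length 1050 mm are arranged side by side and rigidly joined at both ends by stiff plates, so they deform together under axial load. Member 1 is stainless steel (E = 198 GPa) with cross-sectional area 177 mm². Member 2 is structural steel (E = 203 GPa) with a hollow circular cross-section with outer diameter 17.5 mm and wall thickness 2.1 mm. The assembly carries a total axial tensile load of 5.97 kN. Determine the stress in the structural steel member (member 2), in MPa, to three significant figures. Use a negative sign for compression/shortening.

A_2 = 101.6 mm².
Equal strain + equilibrium ⇒ each member carries load in proportion to AE: A₁E₁ = 35050000 N, A₂E₂ = 20620000 N, ΣAE = 55670000 N.
σ₂ = P·E₂/ΣAE = 5970·203000/55670000 = 21.77 MPa.

21.8 MPa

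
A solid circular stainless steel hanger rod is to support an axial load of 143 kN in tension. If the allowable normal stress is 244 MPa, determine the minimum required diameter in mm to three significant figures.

27.3 mm

Required area A ≥ P/σ_allow = 143000/244 = 586.1 mm².
For a solid circular section, d ≥ √(4A/π) = 27.32 mm.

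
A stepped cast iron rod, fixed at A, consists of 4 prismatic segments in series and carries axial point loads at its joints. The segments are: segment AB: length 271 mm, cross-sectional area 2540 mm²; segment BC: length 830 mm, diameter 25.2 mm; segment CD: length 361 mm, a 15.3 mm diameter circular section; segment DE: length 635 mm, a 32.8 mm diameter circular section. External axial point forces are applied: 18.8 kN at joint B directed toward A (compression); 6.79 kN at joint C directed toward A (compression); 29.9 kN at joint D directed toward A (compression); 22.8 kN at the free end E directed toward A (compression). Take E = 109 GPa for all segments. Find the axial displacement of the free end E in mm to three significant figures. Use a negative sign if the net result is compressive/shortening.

-2.09 mm

Internal axial forces (sectioning from the free end, tension +): N_DE = -22.8 kN, N_CD = -52.7 kN, N_BC = -59.49 kN, N_AB = -78.29 kN.
A_BC = 498.8 mm².
A_CD = 183.9 mm².
A_DE = 845 mm².
δ_AB = -78290·271/(2540·109000) = -0.07663 mm
δ_BC = -59490·830/(498.8·109000) = -0.9082 mm
δ_CD = -52700·361/(183.9·109000) = -0.9493 mm
δ_DE = -22800·635/(845·109000) = -0.1572 mm
δ = Σδ_i = -2.091 mm.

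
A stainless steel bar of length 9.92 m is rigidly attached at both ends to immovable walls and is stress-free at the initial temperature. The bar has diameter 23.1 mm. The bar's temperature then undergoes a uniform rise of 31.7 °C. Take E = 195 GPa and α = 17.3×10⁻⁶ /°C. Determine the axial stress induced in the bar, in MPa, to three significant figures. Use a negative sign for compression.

-107 MPa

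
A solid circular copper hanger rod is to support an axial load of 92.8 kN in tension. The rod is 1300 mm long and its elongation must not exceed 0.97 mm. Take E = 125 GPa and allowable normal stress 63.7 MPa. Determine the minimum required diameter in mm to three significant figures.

Required area A ≥ P/σ_allow = 92800/63.7 = 1457 mm².
For a solid circular section, d ≥ √(4A/π) = 43.07 mm.
Elongation limit: A ≥ PL/(Eδ_allow) = 92800·1300/(125000·0.97) = 995 mm² ⇒ d ≥ 35.59 mm.
The stress limit governs.

43.1 mm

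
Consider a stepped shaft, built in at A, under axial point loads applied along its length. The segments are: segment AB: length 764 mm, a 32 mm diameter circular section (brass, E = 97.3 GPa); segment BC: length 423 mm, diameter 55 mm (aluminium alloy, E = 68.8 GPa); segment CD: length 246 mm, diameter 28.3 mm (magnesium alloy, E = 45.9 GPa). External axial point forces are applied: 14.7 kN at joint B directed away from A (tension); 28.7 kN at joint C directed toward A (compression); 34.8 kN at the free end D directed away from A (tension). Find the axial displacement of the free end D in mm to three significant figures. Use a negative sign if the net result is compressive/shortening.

Internal axial forces (sectioning from the free end, tension +): N_CD = 34.8 kN, N_BC = 6.1 kN, N_AB = 20.8 kN.
A_AB = 804.2 mm².
A_BC = 2376 mm².
A_CD = 629 mm².
δ_AB = 20800·764/(804.2·97300) = 0.2031 mm
δ_BC = 6100·423/(2376·68800) = 0.01579 mm
δ_CD = 34800·246/(629·45900) = 0.2965 mm
δ = Σδ_i = 0.5154 mm.

0.515 mm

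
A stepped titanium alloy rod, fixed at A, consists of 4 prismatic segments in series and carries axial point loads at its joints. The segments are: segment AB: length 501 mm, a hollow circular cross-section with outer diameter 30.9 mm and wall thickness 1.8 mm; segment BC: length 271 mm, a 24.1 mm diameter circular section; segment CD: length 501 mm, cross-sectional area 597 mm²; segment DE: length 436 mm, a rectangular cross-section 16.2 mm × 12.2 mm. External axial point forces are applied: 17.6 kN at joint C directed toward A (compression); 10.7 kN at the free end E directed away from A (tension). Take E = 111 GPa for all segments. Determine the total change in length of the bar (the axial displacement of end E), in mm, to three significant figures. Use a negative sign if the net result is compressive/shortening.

Internal axial forces (sectioning from the free end, tension +): N_DE = 10.7 kN, N_CD = 10.7 kN, N_BC = -6.9 kN, N_AB = -6.9 kN.
A_AB = 164.6 mm².
A_BC = 456.2 mm².
A_DE = 197.6 mm².
δ_AB = -6900·501/(164.6·111000) = -0.1893 mm
δ_BC = -6900·271/(456.2·111000) = -0.03693 mm
δ_CD = 10700·501/(597·111000) = 0.0809 mm
δ_DE = 10700·436/(197.6·111000) = 0.2127 mm
δ = Σδ_i = 0.06736 mm.

0.0674 mm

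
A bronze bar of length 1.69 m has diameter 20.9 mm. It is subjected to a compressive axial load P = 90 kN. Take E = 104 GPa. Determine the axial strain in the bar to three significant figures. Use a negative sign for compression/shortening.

A = 343.1 mm².
σ = N/A = -262.3 MPa; ε = σ/E = -262.3/104000 = -2.522e-03.

-0.00252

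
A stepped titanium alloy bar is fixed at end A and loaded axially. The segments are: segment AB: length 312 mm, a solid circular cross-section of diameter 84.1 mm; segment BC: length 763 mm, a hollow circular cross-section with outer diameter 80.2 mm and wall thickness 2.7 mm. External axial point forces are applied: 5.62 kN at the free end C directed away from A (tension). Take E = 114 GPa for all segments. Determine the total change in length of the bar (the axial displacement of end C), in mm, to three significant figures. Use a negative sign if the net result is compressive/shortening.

Internal axial forces (sectioning from the free end, tension +): N_BC = 5.62 kN, N_AB = 5.62 kN.
A_AB = 5555 mm².
A_BC = 657.4 mm².
δ_AB = 5620·312/(5555·114000) = 0.002769 mm
δ_BC = 5620·763/(657.4·114000) = 0.05722 mm
δ = Σδ_i = 0.05999 mm.

0.0600 mm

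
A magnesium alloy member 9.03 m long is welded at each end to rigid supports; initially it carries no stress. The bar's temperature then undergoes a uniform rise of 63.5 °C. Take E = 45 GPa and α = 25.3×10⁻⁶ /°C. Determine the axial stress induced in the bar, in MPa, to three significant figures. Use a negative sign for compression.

-72.3 MPa

Free thermal expansion αLΔT = 25.3e-6 · 9030 · 63.5 = 14.51 mm.
The walls impose strain ε = −(14.51)/9030 = -1.6065e-03; σ = Eε = 45000 · -1.6065e-03 = -72.29 MPa.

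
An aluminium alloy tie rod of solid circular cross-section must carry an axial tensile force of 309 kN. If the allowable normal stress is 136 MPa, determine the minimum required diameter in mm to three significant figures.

53.8 mm

Required area A ≥ P/σ_allow = 309000/136 = 2272 mm².
For a solid circular section, d ≥ √(4A/π) = 53.79 mm.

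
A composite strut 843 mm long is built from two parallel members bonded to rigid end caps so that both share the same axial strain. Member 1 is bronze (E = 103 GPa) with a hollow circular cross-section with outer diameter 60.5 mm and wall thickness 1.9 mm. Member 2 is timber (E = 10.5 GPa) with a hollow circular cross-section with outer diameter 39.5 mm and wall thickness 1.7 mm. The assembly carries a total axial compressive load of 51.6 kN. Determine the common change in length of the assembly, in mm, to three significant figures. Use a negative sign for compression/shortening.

-1.14 mm

A_1 = 349.8 mm².
A_2 = 201.9 mm².
Equal strain + equilibrium ⇒ each member carries load in proportion to AE: A₁E₁ = 36030000 N, A₂E₂ = 2120000 N, ΣAE = 38150000 N.
δ = PL/ΣAE = -51600·843/38150000 = -1.14 mm.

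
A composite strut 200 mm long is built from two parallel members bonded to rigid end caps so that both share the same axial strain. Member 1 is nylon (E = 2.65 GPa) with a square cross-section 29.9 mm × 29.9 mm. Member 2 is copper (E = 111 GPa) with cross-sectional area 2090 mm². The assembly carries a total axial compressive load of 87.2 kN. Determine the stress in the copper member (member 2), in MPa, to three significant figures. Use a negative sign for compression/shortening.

A_1 = 894 mm².
Equal strain + equilibrium ⇒ each member carries load in proportion to AE: A₁E₁ = 2369000 N, A₂E₂ = 232000000 N, ΣAE = 234400000 N.
σ₂ = P·E₂/ΣAE = -87200·111000/234400000 = -41.3 MPa.

-41.3 MPa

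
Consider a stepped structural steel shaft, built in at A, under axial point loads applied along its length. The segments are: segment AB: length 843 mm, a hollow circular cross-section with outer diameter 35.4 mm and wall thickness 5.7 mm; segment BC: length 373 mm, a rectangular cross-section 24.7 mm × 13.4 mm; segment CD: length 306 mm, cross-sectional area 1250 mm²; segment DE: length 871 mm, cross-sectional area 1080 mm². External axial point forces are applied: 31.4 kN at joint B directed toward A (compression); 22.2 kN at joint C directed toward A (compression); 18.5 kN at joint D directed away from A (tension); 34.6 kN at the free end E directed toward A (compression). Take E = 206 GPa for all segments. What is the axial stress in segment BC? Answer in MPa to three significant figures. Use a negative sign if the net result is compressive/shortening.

-116 MPa

Internal axial forces (sectioning from the free end, tension +): N_DE = -34.6 kN, N_CD = -16.1 kN, N_BC = -38.3 kN, N_AB = -69.7 kN.
A_BC = 331 mm².
σ_BC = N_BC/A_BC = -38300/331 = -115.7 MPa.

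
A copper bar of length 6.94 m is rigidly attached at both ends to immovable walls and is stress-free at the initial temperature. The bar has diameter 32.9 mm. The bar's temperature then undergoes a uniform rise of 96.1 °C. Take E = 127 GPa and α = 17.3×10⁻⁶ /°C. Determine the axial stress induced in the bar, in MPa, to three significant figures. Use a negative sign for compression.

-211 MPa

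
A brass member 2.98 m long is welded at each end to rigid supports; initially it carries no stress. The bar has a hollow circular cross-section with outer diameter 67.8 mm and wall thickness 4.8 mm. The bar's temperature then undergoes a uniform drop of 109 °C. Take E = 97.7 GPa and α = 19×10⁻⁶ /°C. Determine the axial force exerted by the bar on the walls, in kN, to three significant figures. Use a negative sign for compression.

192 kN

Free thermal expansion αLΔT = 19e-6 · 2980 · -109 = -6.172 mm.
The walls impose strain ε = −(-6.172)/2980 = 2.0710e-03; σ = Eε = 97700 · 2.0710e-03 = 202.3 MPa.
Wall reaction R = σ·A = 202.3·950 = 192200 N = 192.2 kN.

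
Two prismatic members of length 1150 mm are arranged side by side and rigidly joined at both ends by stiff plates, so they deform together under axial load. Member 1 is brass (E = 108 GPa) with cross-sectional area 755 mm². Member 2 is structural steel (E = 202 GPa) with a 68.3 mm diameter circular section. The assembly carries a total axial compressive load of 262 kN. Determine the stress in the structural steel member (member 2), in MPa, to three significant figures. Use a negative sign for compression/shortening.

-64.4 MPa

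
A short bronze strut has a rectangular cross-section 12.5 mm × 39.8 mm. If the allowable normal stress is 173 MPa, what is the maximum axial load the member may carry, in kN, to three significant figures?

A = 497.5 mm².
P_max = σ_allow · A = 173 · 497.5 = 86070 N = 86.07 kN.

86.1 kN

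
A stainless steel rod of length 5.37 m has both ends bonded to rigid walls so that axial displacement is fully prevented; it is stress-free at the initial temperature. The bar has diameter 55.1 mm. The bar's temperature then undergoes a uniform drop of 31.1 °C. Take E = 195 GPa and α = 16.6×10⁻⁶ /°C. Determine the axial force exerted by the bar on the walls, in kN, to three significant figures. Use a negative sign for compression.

240 kN

Free thermal expansion αLΔT = 16.6e-6 · 5370 · -31.1 = -2.772 mm.
The walls impose strain ε = −(-2.772)/5370 = 5.1626e-04; σ = Eε = 195000 · 5.1626e-04 = 100.7 MPa.
Wall reaction R = σ·A = 100.7·2384 = 240000 N = 240 kN.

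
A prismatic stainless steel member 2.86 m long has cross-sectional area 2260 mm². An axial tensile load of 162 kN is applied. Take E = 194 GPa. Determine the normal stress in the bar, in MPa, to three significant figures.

σ = N/A = 162000/2260 = 71.68 MPa.

71.7 MPa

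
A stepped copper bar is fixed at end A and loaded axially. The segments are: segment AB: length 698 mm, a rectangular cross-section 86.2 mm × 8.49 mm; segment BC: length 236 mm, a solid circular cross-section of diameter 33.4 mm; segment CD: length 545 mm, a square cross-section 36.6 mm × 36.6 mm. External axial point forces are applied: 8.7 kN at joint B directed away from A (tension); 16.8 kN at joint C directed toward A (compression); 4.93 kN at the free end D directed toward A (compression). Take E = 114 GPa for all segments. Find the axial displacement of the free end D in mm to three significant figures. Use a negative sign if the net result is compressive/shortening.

Internal axial forces (sectioning from the free end, tension +): N_CD = -4.93 kN, N_BC = -21.73 kN, N_AB = -13.03 kN.
A_AB = 731.8 mm².
A_BC = 876.2 mm².
A_CD = 1340 mm².
δ_AB = -13030·698/(731.8·114000) = -0.109 mm
δ_BC = -21730·236/(876.2·114000) = -0.05134 mm
δ_CD = -4930·545/(1340·114000) = -0.01759 mm
δ = Σδ_i = -0.178 mm.

-0.178 mm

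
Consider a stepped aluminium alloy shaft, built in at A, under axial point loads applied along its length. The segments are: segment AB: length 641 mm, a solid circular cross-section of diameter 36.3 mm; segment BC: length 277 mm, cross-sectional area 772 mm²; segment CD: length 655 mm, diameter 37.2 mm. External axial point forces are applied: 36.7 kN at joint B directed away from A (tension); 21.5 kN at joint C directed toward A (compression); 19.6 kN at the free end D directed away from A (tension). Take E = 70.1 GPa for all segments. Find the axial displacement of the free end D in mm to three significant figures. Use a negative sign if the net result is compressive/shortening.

Internal axial forces (sectioning from the free end, tension +): N_CD = 19.6 kN, N_BC = -1.9 kN, N_AB = 34.8 kN.
A_AB = 1035 mm².
A_CD = 1087 mm².
δ_AB = 34800·641/(1035·70100) = 0.3075 mm
δ_BC = -1900·277/(772·70100) = -0.009725 mm
δ_CD = 19600·655/(1087·70100) = 0.1685 mm
δ = Σδ_i = 0.4663 mm.

0.466 mm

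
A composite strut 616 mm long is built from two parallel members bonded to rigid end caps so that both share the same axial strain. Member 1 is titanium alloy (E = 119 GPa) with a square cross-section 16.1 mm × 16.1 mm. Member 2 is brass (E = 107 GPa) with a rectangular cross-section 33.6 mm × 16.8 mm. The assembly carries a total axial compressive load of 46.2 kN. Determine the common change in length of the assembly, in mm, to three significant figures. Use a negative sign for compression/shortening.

-0.312 mm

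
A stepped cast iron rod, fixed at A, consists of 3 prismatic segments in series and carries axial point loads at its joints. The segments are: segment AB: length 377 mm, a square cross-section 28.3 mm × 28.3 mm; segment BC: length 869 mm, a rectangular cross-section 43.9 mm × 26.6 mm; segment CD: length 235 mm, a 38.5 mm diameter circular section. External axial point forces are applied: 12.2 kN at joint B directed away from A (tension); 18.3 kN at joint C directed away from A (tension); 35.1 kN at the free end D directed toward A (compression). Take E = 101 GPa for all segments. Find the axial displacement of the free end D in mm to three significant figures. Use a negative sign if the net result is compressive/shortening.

-0.215 mm

Internal axial forces (sectioning from the free end, tension +): N_CD = -35.1 kN, N_BC = -16.8 kN, N_AB = -4.6 kN.
A_AB = 800.9 mm².
A_BC = 1168 mm².
A_CD = 1164 mm².
δ_AB = -4600·377/(800.9·101000) = -0.02144 mm
δ_BC = -16800·869/(1168·101000) = -0.1238 mm
δ_CD = -35100·235/(1164·101000) = -0.07015 mm
δ = Σδ_i = -0.2154 mm.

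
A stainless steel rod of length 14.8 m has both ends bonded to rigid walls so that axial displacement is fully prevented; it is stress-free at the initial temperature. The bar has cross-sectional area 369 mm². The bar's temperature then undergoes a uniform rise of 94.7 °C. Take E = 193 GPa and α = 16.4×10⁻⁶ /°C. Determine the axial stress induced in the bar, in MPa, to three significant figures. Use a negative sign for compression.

-300 MPa

Free thermal expansion αLΔT = 16.4e-6 · 14800 · 94.7 = 22.99 mm.
The walls impose strain ε = −(22.99)/14800 = -1.5531e-03; σ = Eε = 193000 · -1.5531e-03 = -299.7 MPa.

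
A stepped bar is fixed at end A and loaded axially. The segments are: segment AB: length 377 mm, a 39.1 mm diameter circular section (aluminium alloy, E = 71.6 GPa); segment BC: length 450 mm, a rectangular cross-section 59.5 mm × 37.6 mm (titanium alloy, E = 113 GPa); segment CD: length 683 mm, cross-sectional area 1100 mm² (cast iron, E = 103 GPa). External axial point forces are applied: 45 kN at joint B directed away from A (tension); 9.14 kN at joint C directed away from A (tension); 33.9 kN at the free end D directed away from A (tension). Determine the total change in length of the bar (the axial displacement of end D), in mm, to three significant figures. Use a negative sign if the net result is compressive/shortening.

0.667 mm

Internal axial forces (sectioning from the free end, tension +): N_CD = 33.9 kN, N_BC = 43.04 kN, N_AB = 88.04 kN.
A_AB = 1201 mm².
A_BC = 2237 mm².
δ_AB = 88040·377/(1201·71600) = 0.3861 mm
δ_BC = 43040·450/(2237·113000) = 0.07661 mm
δ_CD = 33900·683/(1100·103000) = 0.2044 mm
δ = Σδ_i = 0.667 mm.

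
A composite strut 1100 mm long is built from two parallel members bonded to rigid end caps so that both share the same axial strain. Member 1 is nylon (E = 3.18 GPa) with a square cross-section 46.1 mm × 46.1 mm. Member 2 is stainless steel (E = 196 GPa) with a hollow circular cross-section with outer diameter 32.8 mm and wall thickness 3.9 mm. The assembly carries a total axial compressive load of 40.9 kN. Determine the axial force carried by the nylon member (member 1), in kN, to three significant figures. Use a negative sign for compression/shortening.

A_1 = 2125 mm².
A_2 = 354.1 mm².
Equal strain + equilibrium ⇒ each member carries load in proportion to AE: A₁E₁ = 6758000 N, A₂E₂ = 69400000 N, ΣAE = 76160000 N.
F₁ = P·A₁E₁/ΣAE = -40900·6758000/76160000 = -3629 N.

-3.63 kN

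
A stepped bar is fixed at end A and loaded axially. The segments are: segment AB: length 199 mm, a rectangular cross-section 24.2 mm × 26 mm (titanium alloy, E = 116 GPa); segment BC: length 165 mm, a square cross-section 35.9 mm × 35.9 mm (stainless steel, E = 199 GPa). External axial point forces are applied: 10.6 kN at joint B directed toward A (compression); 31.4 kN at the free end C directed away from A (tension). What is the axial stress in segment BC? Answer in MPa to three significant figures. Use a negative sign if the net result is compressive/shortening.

24.4 MPa

Internal axial forces (sectioning from the free end, tension +): N_BC = 31.4 kN, N_AB = 20.8 kN.
A_BC = 1289 mm².
σ_BC = N_BC/A_BC = 31400/1289 = 24.36 MPa.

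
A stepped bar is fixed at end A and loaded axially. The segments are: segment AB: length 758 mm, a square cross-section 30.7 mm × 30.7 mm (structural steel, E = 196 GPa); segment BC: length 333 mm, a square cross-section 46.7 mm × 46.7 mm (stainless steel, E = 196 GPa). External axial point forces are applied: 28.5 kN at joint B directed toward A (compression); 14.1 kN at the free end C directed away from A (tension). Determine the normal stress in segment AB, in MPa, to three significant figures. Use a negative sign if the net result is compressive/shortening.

Internal axial forces (sectioning from the free end, tension +): N_BC = 14.1 kN, N_AB = -14.4 kN.
A_AB = 942.5 mm².
σ_AB = N_AB/A_AB = -14400/942.5 = -15.28 MPa.

-15.3 MPa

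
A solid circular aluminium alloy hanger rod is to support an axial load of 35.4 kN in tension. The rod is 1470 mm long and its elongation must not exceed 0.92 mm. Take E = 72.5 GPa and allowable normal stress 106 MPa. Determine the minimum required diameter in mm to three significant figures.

31.5 mm

Required area A ≥ P/σ_allow = 35400/106 = 334 mm².
For a solid circular section, d ≥ √(4A/π) = 20.62 mm.
Elongation limit: A ≥ PL/(Eδ_allow) = 35400·1470/(72500·0.92) = 780.2 mm² ⇒ d ≥ 31.52 mm.
The elongation limit governs.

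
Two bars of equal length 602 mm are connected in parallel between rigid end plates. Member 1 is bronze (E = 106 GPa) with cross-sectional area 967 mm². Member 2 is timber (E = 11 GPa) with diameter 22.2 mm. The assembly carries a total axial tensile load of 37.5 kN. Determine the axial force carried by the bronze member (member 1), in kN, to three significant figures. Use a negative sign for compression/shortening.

36.0 kN

A_2 = 387.1 mm².
Equal strain + equilibrium ⇒ each member carries load in proportion to AE: A₁E₁ = 102500000 N, A₂E₂ = 4258000 N, ΣAE = 106800000 N.
F₁ = P·A₁E₁/ΣAE = 37500·102500000/106800000 = 36000 N.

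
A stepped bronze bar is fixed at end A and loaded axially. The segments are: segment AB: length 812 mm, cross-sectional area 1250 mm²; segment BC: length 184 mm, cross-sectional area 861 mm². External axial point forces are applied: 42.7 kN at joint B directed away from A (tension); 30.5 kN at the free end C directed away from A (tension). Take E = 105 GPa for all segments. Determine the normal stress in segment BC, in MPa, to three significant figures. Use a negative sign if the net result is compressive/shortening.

35.4 MPa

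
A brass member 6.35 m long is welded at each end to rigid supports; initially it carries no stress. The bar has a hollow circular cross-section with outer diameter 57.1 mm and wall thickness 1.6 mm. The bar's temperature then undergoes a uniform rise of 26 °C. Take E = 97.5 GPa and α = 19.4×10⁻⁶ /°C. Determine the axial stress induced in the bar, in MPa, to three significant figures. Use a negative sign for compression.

Free thermal expansion αLΔT = 19.4e-6 · 6350 · 26 = 3.203 mm.
The walls impose strain ε = −(3.203)/6350 = -5.0440e-04; σ = Eε = 97500 · -5.0440e-04 = -49.18 MPa.

-49.2 MPa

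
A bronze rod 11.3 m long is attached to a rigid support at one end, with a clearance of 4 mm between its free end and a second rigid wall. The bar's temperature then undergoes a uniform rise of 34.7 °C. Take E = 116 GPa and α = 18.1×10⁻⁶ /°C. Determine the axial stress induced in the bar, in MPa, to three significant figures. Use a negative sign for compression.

-31.8 MPa

Free thermal expansion αLΔT = 18.1e-6 · 11300 · 34.7 = 7.097 mm.
The walls engage after the gap closes; constrained expansion = 7.097 − 4 = 3.097 mm.
The walls impose strain ε = −(3.097)/11300 = -2.7409e-04; σ = Eε = 116000 · -2.7409e-04 = -31.79 MPa.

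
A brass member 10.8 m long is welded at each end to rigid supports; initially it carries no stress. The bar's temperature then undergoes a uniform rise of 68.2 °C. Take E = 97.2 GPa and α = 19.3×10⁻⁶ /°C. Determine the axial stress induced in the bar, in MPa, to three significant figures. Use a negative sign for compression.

-128 MPa

Free thermal expansion αLΔT = 19.3e-6 · 10800 · 68.2 = 14.22 mm.
The walls impose strain ε = −(14.22)/10800 = -1.3163e-03; σ = Eε = 97200 · -1.3163e-03 = -127.9 MPa.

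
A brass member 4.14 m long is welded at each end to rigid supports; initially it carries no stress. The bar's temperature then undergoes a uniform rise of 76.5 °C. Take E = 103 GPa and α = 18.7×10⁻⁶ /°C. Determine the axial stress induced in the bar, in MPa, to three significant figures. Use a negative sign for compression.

Free thermal expansion αLΔT = 18.7e-6 · 4140 · 76.5 = 5.922 mm.
The walls impose strain ε = −(5.922)/4140 = -1.4305e-03; σ = Eε = 103000 · -1.4305e-03 = -147.3 MPa.

-147 MPa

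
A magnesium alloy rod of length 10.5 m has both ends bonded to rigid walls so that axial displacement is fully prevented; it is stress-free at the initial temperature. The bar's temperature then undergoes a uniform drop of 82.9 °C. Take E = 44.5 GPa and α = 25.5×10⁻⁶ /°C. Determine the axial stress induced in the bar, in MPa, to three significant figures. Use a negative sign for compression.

Free thermal expansion αLΔT = 25.5e-6 · 10500 · -82.9 = -22.2 mm.
The walls impose strain ε = −(-22.2)/10500 = 2.1140e-03; σ = Eε = 44500 · 2.1140e-03 = 94.07 MPa.

94.1 MPa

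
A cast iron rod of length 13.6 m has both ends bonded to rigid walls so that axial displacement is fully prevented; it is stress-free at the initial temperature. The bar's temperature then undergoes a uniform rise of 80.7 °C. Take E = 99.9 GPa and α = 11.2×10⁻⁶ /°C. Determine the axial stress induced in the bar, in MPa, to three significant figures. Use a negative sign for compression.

Free thermal expansion αLΔT = 11.2e-6 · 13600 · 80.7 = 12.29 mm.
The walls impose strain ε = −(12.29)/13600 = -9.0384e-04; σ = Eε = 99900 · -9.0384e-04 = -90.29 MPa.

-90.3 MPa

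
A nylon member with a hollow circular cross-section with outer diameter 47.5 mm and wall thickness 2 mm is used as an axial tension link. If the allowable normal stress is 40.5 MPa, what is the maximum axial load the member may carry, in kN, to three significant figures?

11.6 kN

A = 285.9 mm².
P_max = σ_allow · A = 40.5 · 285.9 = 11580 N = 11.58 kN.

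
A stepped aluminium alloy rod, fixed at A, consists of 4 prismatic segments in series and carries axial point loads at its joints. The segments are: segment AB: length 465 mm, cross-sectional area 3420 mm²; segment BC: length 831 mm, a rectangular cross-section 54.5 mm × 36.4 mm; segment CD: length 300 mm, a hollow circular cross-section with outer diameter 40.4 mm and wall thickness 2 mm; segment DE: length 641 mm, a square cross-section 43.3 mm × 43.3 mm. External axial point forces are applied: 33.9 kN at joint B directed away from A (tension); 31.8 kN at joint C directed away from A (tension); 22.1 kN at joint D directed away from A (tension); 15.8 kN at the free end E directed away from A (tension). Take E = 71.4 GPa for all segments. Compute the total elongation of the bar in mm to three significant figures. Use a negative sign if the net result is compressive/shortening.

Internal axial forces (sectioning from the free end, tension +): N_DE = 15.8 kN, N_CD = 37.9 kN, N_BC = 69.7 kN, N_AB = 103.6 kN.
A_BC = 1984 mm².
A_CD = 241.3 mm².
A_DE = 1875 mm².
δ_AB = 103600·465/(3420·71400) = 0.1973 mm
δ_BC = 69700·831/(1984·71400) = 0.4089 mm
δ_CD = 37900·300/(241.3·71400) = 0.66 mm
δ_DE = 15800·641/(1875·71400) = 0.07566 mm
δ = Σδ_i = 1.342 mm.

1.34 mm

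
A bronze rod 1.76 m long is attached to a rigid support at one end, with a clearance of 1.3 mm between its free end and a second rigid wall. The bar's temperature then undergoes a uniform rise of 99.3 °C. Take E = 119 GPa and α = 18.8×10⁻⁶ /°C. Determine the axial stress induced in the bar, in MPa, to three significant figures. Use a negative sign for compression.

Free thermal expansion αLΔT = 18.8e-6 · 1760 · 99.3 = 3.286 mm.
The walls engage after the gap closes; constrained expansion = 3.286 − 1.3 = 1.986 mm.
The walls impose strain ε = −(1.986)/1760 = -1.1282e-03; σ = Eε = 119000 · -1.1282e-03 = -134.3 MPa.

-134 MPa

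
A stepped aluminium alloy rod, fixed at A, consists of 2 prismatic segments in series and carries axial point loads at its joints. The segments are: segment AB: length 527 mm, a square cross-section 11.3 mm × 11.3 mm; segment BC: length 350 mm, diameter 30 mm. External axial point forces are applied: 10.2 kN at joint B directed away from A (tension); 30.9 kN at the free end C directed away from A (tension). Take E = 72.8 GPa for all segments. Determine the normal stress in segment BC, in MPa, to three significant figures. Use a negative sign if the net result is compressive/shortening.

43.7 MPa

Internal axial forces (sectioning from the free end, tension +): N_BC = 30.9 kN, N_AB = 41.1 kN.
A_BC = 706.9 mm².
σ_BC = N_BC/A_BC = 30900/706.9 = 43.71 MPa.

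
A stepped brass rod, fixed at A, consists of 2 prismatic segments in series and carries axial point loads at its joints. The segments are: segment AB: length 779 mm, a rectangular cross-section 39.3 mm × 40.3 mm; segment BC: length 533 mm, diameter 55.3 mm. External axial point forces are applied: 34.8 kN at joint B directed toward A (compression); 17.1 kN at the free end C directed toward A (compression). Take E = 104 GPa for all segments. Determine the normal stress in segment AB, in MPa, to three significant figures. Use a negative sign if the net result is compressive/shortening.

-32.8 MPa

Internal axial forces (sectioning from the free end, tension +): N_BC = -17.1 kN, N_AB = -51.9 kN.
A_AB = 1584 mm².
σ_AB = N_AB/A_AB = -51900/1584 = -32.77 MPa.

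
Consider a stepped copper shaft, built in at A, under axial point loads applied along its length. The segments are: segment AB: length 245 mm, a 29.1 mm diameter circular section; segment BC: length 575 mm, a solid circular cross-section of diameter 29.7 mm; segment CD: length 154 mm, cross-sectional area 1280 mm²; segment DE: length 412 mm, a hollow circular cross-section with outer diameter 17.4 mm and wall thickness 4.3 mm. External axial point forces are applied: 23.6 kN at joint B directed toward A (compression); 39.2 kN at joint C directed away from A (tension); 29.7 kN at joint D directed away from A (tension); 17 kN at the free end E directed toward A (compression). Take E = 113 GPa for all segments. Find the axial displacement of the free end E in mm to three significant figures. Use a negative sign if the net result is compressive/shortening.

Internal axial forces (sectioning from the free end, tension +): N_DE = -17 kN, N_CD = 12.7 kN, N_BC = 51.9 kN, N_AB = 28.3 kN.
A_AB = 665.1 mm².
A_BC = 692.8 mm².
A_DE = 177 mm².
δ_AB = 28300·245/(665.1·113000) = 0.09226 mm
δ_BC = 51900·575/(692.8·113000) = 0.3812 mm
δ_CD = 12700·154/(1280·113000) = 0.01352 mm
δ_DE = -17000·412/(177·113000) = -0.3502 mm
δ = Σδ_i = 0.1367 mm.

0.137 mm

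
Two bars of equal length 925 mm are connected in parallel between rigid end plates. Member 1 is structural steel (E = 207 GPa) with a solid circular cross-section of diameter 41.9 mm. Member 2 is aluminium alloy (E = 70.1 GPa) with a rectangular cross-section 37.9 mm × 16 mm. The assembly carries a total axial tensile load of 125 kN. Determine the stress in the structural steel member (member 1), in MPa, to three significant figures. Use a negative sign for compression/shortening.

A_1 = 1379 mm².
A_2 = 606.4 mm².
Equal strain + equilibrium ⇒ each member carries load in proportion to AE: A₁E₁ = 285400000 N, A₂E₂ = 42510000 N, ΣAE = 327900000 N.
σ₁ = P·E₁/ΣAE = 125000·207000/327900000 = 78.9 MPa.

78.9 MPa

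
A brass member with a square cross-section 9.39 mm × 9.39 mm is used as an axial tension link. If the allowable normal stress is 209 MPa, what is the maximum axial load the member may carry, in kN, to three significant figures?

A = 88.17 mm².
P_max = σ_allow · A = 209 · 88.17 = 18430 N = 18.43 kN.

18.4 kN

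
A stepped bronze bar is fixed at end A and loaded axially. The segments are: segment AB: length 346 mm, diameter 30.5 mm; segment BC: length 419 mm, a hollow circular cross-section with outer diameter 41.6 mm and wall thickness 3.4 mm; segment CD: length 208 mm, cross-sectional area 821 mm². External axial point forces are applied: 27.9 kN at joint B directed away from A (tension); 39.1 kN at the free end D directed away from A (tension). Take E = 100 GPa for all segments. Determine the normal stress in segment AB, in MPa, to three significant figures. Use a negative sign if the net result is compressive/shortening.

Internal axial forces (sectioning from the free end, tension +): N_CD = 39.1 kN, N_BC = 39.1 kN, N_AB = 67 kN.
A_AB = 730.6 mm².
σ_AB = N_AB/A_AB = 67000/730.6 = 91.7 MPa.

91.7 MPa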